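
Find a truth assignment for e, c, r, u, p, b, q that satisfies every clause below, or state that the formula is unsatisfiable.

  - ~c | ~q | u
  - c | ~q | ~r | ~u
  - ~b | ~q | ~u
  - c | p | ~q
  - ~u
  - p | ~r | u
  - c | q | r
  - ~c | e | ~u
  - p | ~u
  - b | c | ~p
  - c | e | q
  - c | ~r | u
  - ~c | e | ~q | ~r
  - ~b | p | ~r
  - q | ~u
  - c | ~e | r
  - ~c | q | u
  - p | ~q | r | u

e = False; c = False; r = False; u = False; p = True; b = True; q = True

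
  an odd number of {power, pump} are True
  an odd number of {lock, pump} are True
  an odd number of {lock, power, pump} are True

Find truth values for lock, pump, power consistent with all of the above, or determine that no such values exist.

lock = False; pump = True; power = False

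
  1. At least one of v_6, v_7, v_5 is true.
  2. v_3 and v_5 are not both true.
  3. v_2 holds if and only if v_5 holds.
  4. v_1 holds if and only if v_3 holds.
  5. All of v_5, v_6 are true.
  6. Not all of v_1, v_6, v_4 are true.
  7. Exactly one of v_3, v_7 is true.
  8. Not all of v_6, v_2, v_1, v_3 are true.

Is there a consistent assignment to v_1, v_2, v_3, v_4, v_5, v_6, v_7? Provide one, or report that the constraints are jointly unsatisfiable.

v_1 = False, v_2 = True, v_3 = False, v_4 = False, v_5 = True, v_6 = True, v_7 = True

  (1) {v_6, v_7, v_5}: 3 true — at least one ✓
  (2) v_3=F, v_5=T — not both ✓
  (3) v_2=T, v_5=T — same ✓
  (4) v_1=F, v_3=F — same ✓
  (5) {v_5, v_6}: all 2 true ✓
  (6) {v_1, v_6, v_4}: 1/3 true — not all ✓
  (7) {v_3, v_7}: 1 true — exactly one ✓
  (8) {v_6, v_2, v_1, v_3}: 2/4 true — not all ✓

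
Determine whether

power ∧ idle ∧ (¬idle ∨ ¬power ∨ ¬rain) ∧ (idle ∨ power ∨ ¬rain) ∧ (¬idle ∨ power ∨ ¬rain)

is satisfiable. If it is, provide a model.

idle = True; power = True; rain = False

Unit clause (power) forces power = True.
Unit clause (idle) forces idle = True.
In (¬idle ∨ ¬power ∨ ¬rain) only ¬rain is left, so rain = False.
Check each clause:
  (power): power holds.
  (idle): idle holds.
  (¬idle ∨ ¬power ∨ ¬rain): ¬rain holds.
  (idle ∨ power ∨ ¬rain): idle holds.
  (¬idle ∨ power ∨ ¬rain): power holds.
All clauses satisfied.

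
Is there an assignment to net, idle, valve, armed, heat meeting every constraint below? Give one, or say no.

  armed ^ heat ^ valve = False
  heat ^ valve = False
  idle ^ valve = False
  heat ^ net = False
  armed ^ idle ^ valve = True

Unsatisfiable — no assignment works.

Adding constraints 1, 2, 3, 5 mod 2: every variable appears an even number of times on the left, so the left side is 0.
But the right sides sum to 1 (mod 2). 0 ≠ 1 — the system is inconsistent.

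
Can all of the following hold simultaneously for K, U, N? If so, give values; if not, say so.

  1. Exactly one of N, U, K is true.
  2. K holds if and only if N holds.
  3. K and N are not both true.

K = False, U = True, N = False

  (1) {N, U, K}: 1 true — exactly one ✓
  (2) K=F, N=F — same ✓
  (3) K=F, N=F — not both ✓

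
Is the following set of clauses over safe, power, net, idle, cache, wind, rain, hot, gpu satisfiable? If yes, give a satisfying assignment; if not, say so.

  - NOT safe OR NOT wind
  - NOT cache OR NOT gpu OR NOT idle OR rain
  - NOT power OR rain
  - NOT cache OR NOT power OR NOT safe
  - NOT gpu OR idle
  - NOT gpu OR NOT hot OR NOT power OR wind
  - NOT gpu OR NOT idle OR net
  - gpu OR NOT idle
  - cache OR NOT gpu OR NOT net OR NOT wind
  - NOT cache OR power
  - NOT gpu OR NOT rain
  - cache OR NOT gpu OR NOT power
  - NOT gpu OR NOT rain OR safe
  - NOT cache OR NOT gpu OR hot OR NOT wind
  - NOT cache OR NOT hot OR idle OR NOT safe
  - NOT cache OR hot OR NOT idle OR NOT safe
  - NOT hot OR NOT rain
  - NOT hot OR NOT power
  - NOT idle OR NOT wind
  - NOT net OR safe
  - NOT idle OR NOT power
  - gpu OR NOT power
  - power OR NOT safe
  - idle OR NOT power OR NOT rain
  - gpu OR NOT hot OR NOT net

safe: False; power: False; net: False; idle: False; cache: False; wind: True; rain: True; hot: False; gpu: False

Set safe = False.
  then (NOT net OR safe) forces net = False.
Set power = False.
  then (NOT cache OR power) forces cache = False.
Try idle = True:
  (NOT gpu OR NOT idle OR net) forces gpu = False.
  clause (gpu OR NOT idle) is falsified — backtrack.
So idle = False.
  then (NOT gpu OR idle) forces gpu = False.
Set wind = True.
Set rain = True.
  then (NOT hot OR NOT rain) forces hot = False.
All clauses satisfied.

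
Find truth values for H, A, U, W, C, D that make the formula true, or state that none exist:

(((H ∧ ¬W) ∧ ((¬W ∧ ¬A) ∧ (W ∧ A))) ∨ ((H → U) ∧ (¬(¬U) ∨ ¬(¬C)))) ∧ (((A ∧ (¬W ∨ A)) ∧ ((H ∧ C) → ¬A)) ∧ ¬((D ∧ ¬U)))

H = False, A = True, U = False, W = True, C = True, D = False

  ((H ∧ ¬W) ∧ ((¬W ∧ ¬A) ∧ (W ∧ A))) ∨ ((H → U) ∧ (¬(¬U) ∨ ¬(¬C))) = True
    (H ∧ ¬W) ∧ ((¬W ∧ ¬A) ∧ (W ∧ A)) = False
      H ∧ ¬W = False
        ¬W = False
      (¬W ∧ ¬A) ∧ (W ∧ A) = False
        ¬W ∧ ¬A = False
          ¬W = False
          ¬A = False
        W ∧ A = True
    (H → U) ∧ (¬(¬U) ∨ ¬(¬C)) = True
      H → U = True
      ¬(¬U) ∨ ¬(¬C) = True
        ¬(¬U) = False
          ¬U = True
        ¬(¬C) = True
          ¬C = False
  ((A ∧ (¬W ∨ A)) ∧ ((H ∧ C) → ¬A)) ∧ ¬((D ∧ ¬U)) = True
    (A ∧ (¬W ∨ A)) ∧ ((H ∧ C) → ¬A) = True
      A ∧ (¬W ∨ A) = True
        ¬W ∨ A = True
          ¬W = False
      (H ∧ C) → ¬A = True
        H ∧ C = False
        ¬A = False
    ¬((D ∧ ¬U)) = True
      D ∧ ¬U = False
        ¬U = True
Both conjuncts True, so the formula holds.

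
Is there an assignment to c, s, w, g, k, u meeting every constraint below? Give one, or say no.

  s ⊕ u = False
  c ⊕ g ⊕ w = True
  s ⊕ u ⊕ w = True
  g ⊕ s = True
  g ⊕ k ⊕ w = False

c = False; s = True; w = True; g = False; k = True; u = True

s ⊕ u = T ⊕ T = False ✓
c ⊕ g ⊕ w = F ⊕ F ⊕ T = True ✓
s ⊕ u ⊕ w = T ⊕ T ⊕ T = True ✓
g ⊕ s = F ⊕ T = True ✓
g ⊕ k ⊕ w = F ⊕ T ⊕ T = False ✓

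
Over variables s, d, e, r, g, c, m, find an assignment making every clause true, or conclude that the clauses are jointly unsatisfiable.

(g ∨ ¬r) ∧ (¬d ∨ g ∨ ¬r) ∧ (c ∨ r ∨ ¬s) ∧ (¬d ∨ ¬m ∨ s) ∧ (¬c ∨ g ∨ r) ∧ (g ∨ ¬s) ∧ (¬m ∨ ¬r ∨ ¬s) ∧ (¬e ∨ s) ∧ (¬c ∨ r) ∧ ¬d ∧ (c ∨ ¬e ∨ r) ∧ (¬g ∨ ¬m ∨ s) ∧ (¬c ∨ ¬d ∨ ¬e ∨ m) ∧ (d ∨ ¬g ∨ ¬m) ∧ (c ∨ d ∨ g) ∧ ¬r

Unit clause (¬d) forces d = False.
Unit clause (¬r) forces r = False.
In (¬c ∨ r) only ¬c is left, so c = False.
In (c ∨ ¬e ∨ r) only ¬e is left, so e = False.
In (c ∨ d ∨ g) only g is left, so g = True.
In (c ∨ r ∨ ¬s) only ¬s is left, so s = False.
In (¬g ∨ ¬m ∨ s) only ¬m is left, so m = False.
All clauses satisfied.

s=F, d=F, e=F, r=F, g=T, c=F, m=F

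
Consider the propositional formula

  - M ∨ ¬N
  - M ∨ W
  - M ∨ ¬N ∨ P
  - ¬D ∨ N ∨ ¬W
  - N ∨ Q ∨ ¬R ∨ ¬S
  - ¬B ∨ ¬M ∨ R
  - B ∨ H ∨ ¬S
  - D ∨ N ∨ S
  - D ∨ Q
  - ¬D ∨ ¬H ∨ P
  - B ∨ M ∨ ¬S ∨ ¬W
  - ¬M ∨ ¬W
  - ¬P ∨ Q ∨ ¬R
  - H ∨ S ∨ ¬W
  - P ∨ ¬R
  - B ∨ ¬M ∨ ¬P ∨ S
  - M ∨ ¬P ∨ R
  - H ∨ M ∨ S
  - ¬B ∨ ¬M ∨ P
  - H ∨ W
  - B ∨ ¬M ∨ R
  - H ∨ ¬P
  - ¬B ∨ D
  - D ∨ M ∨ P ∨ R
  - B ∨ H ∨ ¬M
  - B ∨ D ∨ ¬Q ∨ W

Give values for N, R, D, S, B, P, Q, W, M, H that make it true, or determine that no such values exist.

Set N = False.
Set R = True.
  then (P ∨ ¬R) forces P = True.
  then (H ∨ ¬P) forces H = True.
  then (¬P ∨ Q ∨ ¬R) forces Q = True.
Set D = True.
  then (¬D ∨ N ∨ ¬W) forces W = False.
  then (M ∨ W) forces M = True.
Set S = True.
Set B = False.
All clauses satisfied.

N = False, R = True, D = True, S = True, B = False, P = True, Q = True, W = False, M = True, H = True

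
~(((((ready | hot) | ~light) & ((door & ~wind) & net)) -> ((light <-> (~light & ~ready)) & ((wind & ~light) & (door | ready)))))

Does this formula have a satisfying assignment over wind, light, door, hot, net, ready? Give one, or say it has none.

wind = False; light = False; door = True; hot = True; net = True; ready = False

  ~(((((ready | hot) | ~light) & ((door & ~wind) & net)) -> ((light <-> (~light & ~ready)) & ((wind & ~light) & (door | ready))))) = True
    (((ready | hot) | ~light) & ((door & ~wind) & net)) -> ((light <-> (~light & ~ready)) & ((wind & ~light) & (door | ready))) = False
      ((ready | hot) | ~light) & ((door & ~wind) & net) = True
        (ready | hot) | ~light = True
          ready | hot = True
          ~light = True
        (door & ~wind) & net = True
          door & ~wind = True
            ~wind = True
      (light <-> (~light & ~ready)) & ((wind & ~light) & (door | ready)) = False
        light <-> (~light & ~ready) = False
          ~light & ~ready = True
            ~light = True
            ~ready = True
        (wind & ~light) & (door | ready) = False
          wind & ~light = False
            ~light = True
          door | ready = True
The formula evaluates to True.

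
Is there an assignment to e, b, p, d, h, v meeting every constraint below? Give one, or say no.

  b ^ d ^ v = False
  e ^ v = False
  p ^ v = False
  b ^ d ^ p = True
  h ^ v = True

Adding constraints 1, 3, 4 mod 2: every variable appears an even number of times on the left, so the left side is 0.
But the right sides sum to 1 (mod 2). 0 ≠ 1 — the system is inconsistent.

Unsatisfiable — no assignment works.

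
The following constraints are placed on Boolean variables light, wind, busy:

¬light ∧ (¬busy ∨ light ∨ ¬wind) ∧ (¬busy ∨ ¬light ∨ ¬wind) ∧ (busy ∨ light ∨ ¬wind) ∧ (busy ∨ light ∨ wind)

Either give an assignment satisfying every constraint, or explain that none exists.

light = False; wind = False; busy = True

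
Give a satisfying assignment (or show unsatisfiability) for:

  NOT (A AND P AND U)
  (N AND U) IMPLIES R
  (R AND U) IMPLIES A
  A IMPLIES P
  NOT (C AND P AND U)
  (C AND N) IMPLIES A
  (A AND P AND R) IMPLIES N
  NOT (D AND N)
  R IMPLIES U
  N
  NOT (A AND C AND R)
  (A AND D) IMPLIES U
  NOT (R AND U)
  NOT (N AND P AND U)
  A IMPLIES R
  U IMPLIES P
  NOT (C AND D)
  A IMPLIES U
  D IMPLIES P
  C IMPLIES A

P=F, R=F, D=F, U=F, C=F, A=F, N=T

Unit clause (N) forces N = True.
In (NOT D OR NOT N) only NOT D is left, so D = False.
Set P = False.
  then (P OR NOT U) forces U = False.
  then (NOT A OR U) forces A = False.
  then (NOT R OR U) forces R = False.
  then (A OR NOT C) forces C = False.
All clauses satisfied.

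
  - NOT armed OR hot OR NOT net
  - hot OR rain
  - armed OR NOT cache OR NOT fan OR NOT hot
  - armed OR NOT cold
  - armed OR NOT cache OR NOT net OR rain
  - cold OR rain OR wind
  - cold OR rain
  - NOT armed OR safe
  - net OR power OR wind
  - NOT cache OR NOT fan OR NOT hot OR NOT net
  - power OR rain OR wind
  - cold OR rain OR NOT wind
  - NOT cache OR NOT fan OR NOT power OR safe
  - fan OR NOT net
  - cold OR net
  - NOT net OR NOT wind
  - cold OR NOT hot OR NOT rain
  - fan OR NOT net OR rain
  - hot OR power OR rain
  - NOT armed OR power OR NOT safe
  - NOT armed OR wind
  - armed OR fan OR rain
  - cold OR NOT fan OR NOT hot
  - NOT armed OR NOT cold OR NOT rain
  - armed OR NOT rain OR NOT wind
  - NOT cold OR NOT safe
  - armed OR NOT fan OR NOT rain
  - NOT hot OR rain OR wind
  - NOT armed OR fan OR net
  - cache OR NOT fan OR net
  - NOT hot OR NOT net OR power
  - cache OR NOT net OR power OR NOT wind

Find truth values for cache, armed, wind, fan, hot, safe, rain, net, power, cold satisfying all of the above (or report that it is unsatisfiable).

Unsatisfiable — no assignment works.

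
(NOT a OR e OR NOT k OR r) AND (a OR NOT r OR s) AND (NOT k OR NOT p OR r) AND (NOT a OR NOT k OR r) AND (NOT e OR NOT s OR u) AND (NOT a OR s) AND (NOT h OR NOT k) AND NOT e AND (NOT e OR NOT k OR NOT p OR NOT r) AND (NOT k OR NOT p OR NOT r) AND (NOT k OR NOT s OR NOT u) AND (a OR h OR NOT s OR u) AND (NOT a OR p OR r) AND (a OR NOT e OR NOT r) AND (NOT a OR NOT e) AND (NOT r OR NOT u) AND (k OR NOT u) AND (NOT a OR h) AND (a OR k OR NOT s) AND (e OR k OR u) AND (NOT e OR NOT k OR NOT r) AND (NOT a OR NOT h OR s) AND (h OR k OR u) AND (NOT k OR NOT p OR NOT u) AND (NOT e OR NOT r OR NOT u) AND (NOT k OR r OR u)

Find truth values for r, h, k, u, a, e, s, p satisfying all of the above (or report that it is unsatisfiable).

Unit clause (NOT e) forces e = False.
Set r = False.
Set h = False.
  then (NOT a OR h) forces a = False.
Try k = False:
  (k OR NOT u) forces u = False.
  clause (e OR k OR u) is falsified — backtrack.
So k = True.
  then (NOT k OR NOT p OR r) forces p = False.
  then (NOT k OR r OR u) forces u = True.
  then (NOT k OR NOT s OR NOT u) forces s = False.
All clauses satisfied.

r = False, h = False, k = True, u = True, a = False, e = False, s = False, p = False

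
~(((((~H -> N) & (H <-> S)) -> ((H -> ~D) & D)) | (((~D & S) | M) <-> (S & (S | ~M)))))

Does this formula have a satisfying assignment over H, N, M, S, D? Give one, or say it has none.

H = True, N = True, M = False, S = True, D = True

  ~(((((~H -> N) & (H <-> S)) -> ((H -> ~D) & D)) | (((~D & S) | M) <-> (S & (S | ~M))))) = True
    (((~H -> N) & (H <-> S)) -> ((H -> ~D) & D)) | (((~D & S) | M) <-> (S & (S | ~M))) = False
      ((~H -> N) & (H <-> S)) -> ((H -> ~D) & D) = False
        (~H -> N) & (H <-> S) = True
          ~H -> N = True
            ~H = False
          H <-> S = True
        (H -> ~D) & D = False
          H -> ~D = False
            ~D = False
      ((~D & S) | M) <-> (S & (S | ~M)) = False
        (~D & S) | M = False
          ~D & S = False
            ~D = False
        S & (S | ~M) = True
          S | ~M = True
            ~M = True
The formula evaluates to True.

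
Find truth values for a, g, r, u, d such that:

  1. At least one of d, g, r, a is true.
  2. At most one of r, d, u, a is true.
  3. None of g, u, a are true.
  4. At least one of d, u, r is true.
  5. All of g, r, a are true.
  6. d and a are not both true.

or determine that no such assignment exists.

Case a = True:
  Constraint (3) is violated (a=T) — contradiction.
Case a = False:
  Constraint (5) is violated (a=F) — contradiction.
Both cases fail — unsatisfiable.

UNSATISFIABLE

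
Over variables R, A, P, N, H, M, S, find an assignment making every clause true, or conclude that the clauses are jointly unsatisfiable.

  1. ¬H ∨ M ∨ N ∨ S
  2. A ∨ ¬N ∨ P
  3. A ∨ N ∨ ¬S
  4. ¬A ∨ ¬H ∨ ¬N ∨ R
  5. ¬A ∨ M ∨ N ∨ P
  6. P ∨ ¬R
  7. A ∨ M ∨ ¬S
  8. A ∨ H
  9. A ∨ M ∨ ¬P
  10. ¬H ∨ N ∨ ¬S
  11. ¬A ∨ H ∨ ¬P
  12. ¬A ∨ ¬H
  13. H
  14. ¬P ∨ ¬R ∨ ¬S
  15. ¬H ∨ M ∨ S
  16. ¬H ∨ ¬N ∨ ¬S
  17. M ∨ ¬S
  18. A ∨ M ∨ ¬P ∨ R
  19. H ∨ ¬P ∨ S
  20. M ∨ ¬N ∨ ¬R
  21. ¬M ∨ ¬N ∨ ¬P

Unit clause (H) forces H = True.
In (¬A ∨ ¬H) only ¬A is left, so A = False.
Set R = False.
Set P = False.
  then (A ∨ ¬N ∨ P) forces N = False.
  then (A ∨ N ∨ ¬S) forces S = False.
  then (¬H ∨ M ∨ S) forces M = True.
All clauses satisfied.

R = False, A = False, P = False, N = False, H = True, M = True, S = False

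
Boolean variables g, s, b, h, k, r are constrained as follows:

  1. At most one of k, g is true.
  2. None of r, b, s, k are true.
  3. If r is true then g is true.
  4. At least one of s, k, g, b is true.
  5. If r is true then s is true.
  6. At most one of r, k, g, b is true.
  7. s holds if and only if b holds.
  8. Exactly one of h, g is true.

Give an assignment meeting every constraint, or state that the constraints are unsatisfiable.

g=T, s=F, b=F, h=F, k=F, r=F

  (1) {k, g}: 1 true — at most one ✓
  (2) {r, b, s, k}: 0 true — none ✓
  (3) r=F ⇒ g: vacuous ✓
  (4) {s, k, g, b}: 1 true — at least one ✓
  (5) r=F ⇒ s: vacuous ✓
  (6) {r, k, g, b}: 1 true — at most one ✓
  (7) s=F, b=F — same ✓
  (8) {h, g}: 1 true — exactly one ✓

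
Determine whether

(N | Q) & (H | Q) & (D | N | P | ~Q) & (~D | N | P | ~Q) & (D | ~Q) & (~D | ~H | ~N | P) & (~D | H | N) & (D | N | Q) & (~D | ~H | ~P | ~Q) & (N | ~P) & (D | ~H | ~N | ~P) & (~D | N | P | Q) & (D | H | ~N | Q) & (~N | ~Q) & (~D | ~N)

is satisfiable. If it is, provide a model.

Try H = False:
  (H | Q) forces Q = True.
  (D | ~Q) forces D = True.
  (~D | H | N) forces N = True.
  clause (~N | ~Q) is falsified — backtrack.
So H = True.
Set D = False.
  then (D | ~Q) forces Q = False.
  then (D | N | Q) forces N = True.
  then (D | ~H | ~N | ~P) forces P = False.
All clauses satisfied.

H: True, D: False, P: False, N: True, Q: False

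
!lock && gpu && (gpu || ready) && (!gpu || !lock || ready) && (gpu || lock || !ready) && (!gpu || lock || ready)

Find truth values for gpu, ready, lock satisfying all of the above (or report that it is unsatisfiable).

Unit clause (!lock) forces lock = False.
Unit clause (gpu) forces gpu = True.
In (!gpu || lock || ready) only ready is left, so ready = True.
Check each clause:
  (!lock): !lock holds.
  (gpu): gpu holds.
  (gpu || ready): gpu holds.
  (!gpu || !lock || ready): !lock holds.
  (gpu || lock || !ready): gpu holds.
  (!gpu || lock || ready): ready holds.
All clauses satisfied.

gpu = True, ready = True, lock = False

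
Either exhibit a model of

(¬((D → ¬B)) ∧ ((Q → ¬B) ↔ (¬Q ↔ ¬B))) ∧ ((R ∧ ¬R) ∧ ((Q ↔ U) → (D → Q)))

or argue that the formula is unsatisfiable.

Unsatisfiable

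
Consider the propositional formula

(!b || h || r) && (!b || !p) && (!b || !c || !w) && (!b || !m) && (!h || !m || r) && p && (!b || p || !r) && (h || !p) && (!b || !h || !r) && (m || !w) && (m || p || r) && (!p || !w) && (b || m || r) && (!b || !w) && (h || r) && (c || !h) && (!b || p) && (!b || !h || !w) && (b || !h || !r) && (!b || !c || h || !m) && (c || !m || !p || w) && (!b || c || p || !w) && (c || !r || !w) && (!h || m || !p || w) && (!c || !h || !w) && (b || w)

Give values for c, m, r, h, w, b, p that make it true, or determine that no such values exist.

Unsatisfiable

Case w = True:
  (p) forces p = True.
  Clause (!p || !w) is falsified — contradiction.
Case w = False:
  (p) forces p = True.
  (!b || !p) forces b = False.
  Clause (b || w) is falsified — contradiction.
Both cases fail, so the formula is unsatisfiable.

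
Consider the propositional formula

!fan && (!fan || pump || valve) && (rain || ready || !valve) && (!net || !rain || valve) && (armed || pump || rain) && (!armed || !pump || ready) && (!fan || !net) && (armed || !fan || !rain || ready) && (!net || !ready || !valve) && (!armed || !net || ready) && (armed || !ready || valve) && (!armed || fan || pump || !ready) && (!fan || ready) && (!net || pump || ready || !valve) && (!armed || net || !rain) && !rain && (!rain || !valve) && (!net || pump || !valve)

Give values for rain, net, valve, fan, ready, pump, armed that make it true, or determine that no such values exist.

Unit clause (!fan) forces fan = False.
Unit clause (!rain) forces rain = False.
Set net = False.
Set valve = False.
Set ready = True.
  then (armed || !ready || valve) forces armed = True.
  then (!armed || fan || pump || !ready) forces pump = True.
All clauses satisfied.

rain = False; net = False; valve = False; fan = False; ready = True; pump = True; armed = True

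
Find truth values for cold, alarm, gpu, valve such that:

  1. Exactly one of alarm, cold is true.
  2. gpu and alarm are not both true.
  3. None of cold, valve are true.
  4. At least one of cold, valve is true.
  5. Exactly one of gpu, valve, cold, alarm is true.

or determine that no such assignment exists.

Case valve = True:
  Constraint (3) is violated (valve=T) — contradiction.
Case valve = False:
  (3) forces cold = False.
  Constraint (4) is violated (cold=F, valve=F) — contradiction.
Both cases fail — unsatisfiable.

The formula is unsatisfiable.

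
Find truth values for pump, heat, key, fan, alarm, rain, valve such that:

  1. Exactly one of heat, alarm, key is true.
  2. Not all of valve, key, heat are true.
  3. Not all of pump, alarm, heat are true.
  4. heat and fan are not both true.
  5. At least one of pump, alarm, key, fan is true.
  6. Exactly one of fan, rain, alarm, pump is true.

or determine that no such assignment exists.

pump: False, heat: False, key: True, fan: True, alarm: False, rain: False, valve: True

  (1) {heat, alarm, key}: 1 true — exactly one ✓
  (2) {valve, key, heat}: 2/3 true — not all ✓
  (3) {pump, alarm, heat}: 0/3 true — not all ✓
  (4) heat=F, fan=T — not both ✓
  (5) {pump, alarm, key, fan}: 2 true — at least one ✓
  (6) {fan, rain, alarm, pump}: 1 true — exactly one ✓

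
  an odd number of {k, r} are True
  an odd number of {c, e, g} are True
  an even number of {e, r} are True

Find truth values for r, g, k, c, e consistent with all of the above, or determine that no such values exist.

r = False, g = True, k = True, c = False, e = False

{k, r}: 1 true → odd ✓
{c, e, g}: 1 true → odd ✓
{e, r}: 0 true → even ✓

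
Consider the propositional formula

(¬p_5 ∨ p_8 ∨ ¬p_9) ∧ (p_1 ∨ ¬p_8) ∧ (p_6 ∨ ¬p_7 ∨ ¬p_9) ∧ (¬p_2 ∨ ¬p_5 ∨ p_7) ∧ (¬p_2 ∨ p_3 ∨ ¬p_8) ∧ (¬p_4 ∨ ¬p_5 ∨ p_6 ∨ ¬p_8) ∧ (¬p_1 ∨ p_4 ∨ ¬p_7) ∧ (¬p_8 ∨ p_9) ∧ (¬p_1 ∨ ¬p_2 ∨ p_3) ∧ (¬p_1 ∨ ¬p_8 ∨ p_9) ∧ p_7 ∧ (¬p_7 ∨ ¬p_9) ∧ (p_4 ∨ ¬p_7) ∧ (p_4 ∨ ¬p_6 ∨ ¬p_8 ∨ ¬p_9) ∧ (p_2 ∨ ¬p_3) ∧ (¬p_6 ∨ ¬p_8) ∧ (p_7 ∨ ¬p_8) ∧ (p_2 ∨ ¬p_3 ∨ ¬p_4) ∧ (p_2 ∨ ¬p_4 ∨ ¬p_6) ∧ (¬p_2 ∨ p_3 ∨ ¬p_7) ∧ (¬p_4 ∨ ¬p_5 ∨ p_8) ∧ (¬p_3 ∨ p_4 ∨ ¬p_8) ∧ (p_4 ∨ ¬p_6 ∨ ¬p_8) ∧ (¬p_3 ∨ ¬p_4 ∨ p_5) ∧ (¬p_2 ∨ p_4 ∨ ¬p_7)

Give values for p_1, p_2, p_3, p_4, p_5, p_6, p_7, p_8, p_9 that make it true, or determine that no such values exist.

Unit clause (p_7) forces p_7 = True.
In (¬p_7 ∨ ¬p_9) only ¬p_9 is left, so p_9 = False.
In (p_4 ∨ ¬p_7) only p_4 is left, so p_4 = True.
In (¬p_8 ∨ p_9) only ¬p_8 is left, so p_8 = False.
In (¬p_4 ∨ ¬p_5 ∨ p_8) only ¬p_5 is left, so p_5 = False.
In (¬p_3 ∨ ¬p_4 ∨ p_5) only ¬p_3 is left, so p_3 = False.
In (¬p_2 ∨ p_3 ∨ ¬p_7) only ¬p_2 is left, so p_2 = False.
In (p_2 ∨ ¬p_4 ∨ ¬p_6) only ¬p_6 is left, so p_6 = False.
Set p_1 = True.
All clauses satisfied.

p_1 = True, p_2 = False, p_3 = False, p_4 = True, p_5 = False, p_6 = False, p_7 = True, p_8 = False, p_9 = False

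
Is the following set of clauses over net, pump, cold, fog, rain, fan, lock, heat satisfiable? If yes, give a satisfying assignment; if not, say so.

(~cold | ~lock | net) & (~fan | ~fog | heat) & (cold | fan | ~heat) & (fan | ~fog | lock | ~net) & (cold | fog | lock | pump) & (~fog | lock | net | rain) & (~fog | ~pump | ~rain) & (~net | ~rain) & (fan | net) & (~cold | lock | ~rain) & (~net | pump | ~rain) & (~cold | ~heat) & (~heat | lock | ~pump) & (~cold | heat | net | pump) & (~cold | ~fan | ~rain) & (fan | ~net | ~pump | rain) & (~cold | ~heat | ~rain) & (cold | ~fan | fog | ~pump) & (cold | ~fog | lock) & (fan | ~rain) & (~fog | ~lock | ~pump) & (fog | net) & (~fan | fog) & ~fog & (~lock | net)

Unit clause (~fog) forces fog = False.
In (fog | net) only net is left, so net = True.
In (~fan | fog) only ~fan is left, so fan = False.
In (~net | ~rain) only ~rain is left, so rain = False.
In (fan | ~net | ~pump | rain) only ~pump is left, so pump = False.
Set cold = True.
  then (~cold | ~heat) forces heat = False.
Set lock = False.
All clauses satisfied.

net=T, pump=F, cold=T, fog=F, rain=F, fan=F, lock=F, heat=F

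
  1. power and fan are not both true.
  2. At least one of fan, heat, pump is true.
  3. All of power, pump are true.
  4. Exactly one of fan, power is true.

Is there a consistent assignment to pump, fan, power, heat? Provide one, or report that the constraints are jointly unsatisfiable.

pump = True; fan = False; power = True; heat = False

  (1) power=T, fan=F — not both ✓
  (2) {fan, heat, pump}: 1 true — at least one ✓
  (3) {power, pump}: all 2 true ✓
  (4) {fan, power}: 1 true — exactly one ✓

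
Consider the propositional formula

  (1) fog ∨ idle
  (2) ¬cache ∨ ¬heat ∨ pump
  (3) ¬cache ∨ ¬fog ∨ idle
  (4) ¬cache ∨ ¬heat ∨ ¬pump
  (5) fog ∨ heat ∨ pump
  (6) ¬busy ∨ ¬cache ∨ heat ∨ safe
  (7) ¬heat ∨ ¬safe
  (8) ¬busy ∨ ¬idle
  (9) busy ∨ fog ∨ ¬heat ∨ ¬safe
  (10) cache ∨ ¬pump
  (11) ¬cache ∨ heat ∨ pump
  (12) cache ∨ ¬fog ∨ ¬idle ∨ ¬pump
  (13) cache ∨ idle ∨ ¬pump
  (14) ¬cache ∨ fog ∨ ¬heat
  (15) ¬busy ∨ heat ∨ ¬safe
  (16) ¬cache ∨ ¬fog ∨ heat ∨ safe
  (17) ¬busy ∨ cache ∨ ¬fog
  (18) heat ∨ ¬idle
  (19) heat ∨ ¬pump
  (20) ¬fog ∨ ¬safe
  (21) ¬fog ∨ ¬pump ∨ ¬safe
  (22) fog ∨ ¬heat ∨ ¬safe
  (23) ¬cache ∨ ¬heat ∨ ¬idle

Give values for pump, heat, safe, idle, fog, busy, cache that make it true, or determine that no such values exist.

pump = False, heat = True, safe = False, idle = True, fog = True, busy = False, cache = False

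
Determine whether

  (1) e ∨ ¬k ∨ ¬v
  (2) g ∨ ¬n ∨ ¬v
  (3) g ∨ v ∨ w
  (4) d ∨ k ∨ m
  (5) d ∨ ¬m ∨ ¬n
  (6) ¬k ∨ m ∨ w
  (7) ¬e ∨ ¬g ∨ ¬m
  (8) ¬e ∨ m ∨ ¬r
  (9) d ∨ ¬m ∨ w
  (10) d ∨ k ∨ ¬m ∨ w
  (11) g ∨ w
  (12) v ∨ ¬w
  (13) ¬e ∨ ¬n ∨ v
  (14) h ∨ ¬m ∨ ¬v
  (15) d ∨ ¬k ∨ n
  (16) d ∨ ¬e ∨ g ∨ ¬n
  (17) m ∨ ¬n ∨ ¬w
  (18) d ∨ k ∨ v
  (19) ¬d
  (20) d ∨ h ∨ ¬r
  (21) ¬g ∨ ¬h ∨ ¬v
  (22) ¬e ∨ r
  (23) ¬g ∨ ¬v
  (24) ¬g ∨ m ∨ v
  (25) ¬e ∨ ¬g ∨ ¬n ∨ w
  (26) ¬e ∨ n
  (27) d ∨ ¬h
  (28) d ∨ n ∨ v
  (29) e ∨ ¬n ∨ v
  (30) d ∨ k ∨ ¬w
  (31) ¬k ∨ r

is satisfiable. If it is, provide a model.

Case d = True:
  Clause (¬d) is falsified — contradiction.
Case d = False:
  (d ∨ ¬h) forces h = False.
  (d ∨ h ∨ ¬r) forces r = False.
  (¬e ∨ r) forces e = False.
  (¬k ∨ r) forces k = False.
  (d ∨ k ∨ m) forces m = True.
  (d ∨ ¬m ∨ ¬n) forces n = False.
  (d ∨ ¬m ∨ w) forces w = True.
  Clause (d ∨ k ∨ ¬w) is falsified — contradiction.
Both cases fail, so the formula is unsatisfiable.

No satisfying assignment exists.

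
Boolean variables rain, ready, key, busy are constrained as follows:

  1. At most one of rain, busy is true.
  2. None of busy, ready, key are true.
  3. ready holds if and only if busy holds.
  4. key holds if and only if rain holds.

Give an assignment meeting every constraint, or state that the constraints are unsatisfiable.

rain=F; ready=F; key=F; busy=F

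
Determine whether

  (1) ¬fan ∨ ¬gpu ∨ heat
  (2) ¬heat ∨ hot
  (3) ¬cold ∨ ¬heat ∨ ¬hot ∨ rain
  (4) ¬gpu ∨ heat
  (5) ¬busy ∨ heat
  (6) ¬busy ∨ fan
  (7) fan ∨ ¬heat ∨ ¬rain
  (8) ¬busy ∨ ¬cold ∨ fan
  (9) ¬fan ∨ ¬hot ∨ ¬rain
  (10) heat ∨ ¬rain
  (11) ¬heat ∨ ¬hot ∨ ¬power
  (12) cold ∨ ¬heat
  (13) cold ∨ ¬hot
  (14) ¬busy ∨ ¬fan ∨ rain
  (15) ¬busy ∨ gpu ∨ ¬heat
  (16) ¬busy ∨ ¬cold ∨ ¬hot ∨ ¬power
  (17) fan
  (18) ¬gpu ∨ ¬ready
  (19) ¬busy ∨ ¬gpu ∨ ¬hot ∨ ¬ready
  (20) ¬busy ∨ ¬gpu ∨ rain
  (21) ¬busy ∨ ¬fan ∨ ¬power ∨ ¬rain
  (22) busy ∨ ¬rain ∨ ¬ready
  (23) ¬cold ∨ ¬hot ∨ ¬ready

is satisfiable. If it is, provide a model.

hot = False, heat = False, cold = False, power = True, gpu = False, ready = False, rain = False, fan = True, busy = False

Unit clause (fan) forces fan = True.
Set hot = False.
  then (¬heat ∨ hot) forces heat = False.
  then (¬gpu ∨ heat) forces gpu = False.
  then (¬busy ∨ heat) forces busy = False.
  then (heat ∨ ¬rain) forces rain = False.
Set cold = False.
Set power = True.
Set ready = False.
All clauses satisfied.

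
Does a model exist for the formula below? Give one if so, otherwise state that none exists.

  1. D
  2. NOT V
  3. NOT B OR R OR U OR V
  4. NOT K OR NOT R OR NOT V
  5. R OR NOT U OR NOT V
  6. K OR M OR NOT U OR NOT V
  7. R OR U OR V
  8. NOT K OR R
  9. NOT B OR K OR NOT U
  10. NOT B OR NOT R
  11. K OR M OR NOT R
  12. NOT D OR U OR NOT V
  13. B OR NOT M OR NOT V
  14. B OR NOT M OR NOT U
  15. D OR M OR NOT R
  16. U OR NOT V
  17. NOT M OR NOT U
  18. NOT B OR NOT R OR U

D = True, R = False, U = True, B = False, M = False, V = False, K = False

Unit clause (D) forces D = True.
Unit clause (NOT V) forces V = False.
Set R = False.
  then (R OR U OR V) forces U = True.
  then (NOT K OR R) forces K = False.
  then (NOT B OR K OR NOT U) forces B = False.
  then (B OR NOT M OR NOT U) forces M = False.
All clauses satisfied.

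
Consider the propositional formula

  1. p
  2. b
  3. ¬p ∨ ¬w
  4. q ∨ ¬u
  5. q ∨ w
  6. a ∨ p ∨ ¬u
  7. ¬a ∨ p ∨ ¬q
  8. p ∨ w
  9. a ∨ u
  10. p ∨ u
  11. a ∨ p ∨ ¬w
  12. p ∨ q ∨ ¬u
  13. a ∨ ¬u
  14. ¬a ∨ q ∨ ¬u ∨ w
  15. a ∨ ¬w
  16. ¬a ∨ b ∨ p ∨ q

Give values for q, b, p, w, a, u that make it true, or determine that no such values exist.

Unit clause (p) forces p = True.
Unit clause (b) forces b = True.
In (¬p ∨ ¬w) only ¬w is left, so w = False.
In (q ∨ w) only q is left, so q = True.
Try a = False:
  (a ∨ u) forces u = True.
  clause (a ∨ ¬u) is falsified — backtrack.
So a = True.
Set u = True.
All clauses satisfied.

q: True; b: True; p: True; w: False; a: True; u: True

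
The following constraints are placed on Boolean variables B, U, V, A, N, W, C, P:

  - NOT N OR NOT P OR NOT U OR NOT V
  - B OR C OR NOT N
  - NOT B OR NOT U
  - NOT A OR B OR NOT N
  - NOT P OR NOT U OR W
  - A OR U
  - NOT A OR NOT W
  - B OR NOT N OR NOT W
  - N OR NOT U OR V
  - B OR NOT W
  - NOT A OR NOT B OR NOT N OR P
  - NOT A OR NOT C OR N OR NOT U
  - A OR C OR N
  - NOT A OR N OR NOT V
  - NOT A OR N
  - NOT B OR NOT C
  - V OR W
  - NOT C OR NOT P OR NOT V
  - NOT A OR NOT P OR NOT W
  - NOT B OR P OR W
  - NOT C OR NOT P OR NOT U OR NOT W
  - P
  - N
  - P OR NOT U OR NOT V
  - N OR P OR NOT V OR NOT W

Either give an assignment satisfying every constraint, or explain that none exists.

Unit clause (P) forces P = True.
Unit clause (N) forces N = True.
Set B = True.
  then (NOT B OR NOT U) forces U = False.
  then (A OR U) forces A = True.
  then (NOT A OR NOT W) forces W = False.
  then (NOT B OR NOT C) forces C = False.
  then (V OR W) forces V = True.
All clauses satisfied.

B = True, U = False, V = True, A = True, N = True, W = False, C = False, P = True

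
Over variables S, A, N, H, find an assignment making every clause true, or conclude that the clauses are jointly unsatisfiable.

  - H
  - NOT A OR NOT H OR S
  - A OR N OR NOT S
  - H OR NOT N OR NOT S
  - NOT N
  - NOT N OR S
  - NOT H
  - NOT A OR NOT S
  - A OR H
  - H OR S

UNSATISFIABLE

Case H = True:
  Clause (NOT H) is falsified — contradiction.
Case H = False:
  Clause (H) is falsified — contradiction.
Both cases fail, so the formula is unsatisfiable.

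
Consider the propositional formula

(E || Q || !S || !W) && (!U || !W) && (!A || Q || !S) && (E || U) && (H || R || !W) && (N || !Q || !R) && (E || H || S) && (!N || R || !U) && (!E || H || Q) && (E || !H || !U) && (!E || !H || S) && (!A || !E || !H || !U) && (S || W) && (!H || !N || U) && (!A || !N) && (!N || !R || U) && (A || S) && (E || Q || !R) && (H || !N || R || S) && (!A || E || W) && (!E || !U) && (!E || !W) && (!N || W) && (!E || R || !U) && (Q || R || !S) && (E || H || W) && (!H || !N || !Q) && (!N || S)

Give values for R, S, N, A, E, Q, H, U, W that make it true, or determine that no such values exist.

R = False, S = True, N = False, A = True, E = True, Q = True, H = False, U = False, W = False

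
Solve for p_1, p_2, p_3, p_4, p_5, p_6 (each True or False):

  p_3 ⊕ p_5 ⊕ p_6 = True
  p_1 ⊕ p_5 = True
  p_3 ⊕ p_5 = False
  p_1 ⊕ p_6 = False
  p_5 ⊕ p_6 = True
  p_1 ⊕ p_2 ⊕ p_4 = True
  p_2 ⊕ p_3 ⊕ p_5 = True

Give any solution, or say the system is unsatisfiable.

p_1=T, p_2=T, p_3=F, p_4=T, p_5=F, p_6=T

p_3 ⊕ p_5 ⊕ p_6 = F ⊕ F ⊕ T = True ✓
p_1 ⊕ p_5 = T ⊕ F = True ✓
p_3 ⊕ p_5 = F ⊕ F = False ✓
p_1 ⊕ p_6 = T ⊕ T = False ✓
p_5 ⊕ p_6 = F ⊕ T = True ✓
p_1 ⊕ p_2 ⊕ p_4 = T ⊕ T ⊕ T = True ✓
p_2 ⊕ p_3 ⊕ p_5 = T ⊕ F ⊕ F = True ✓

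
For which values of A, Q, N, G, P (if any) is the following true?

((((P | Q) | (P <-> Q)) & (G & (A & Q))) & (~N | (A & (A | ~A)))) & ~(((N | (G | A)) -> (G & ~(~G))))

Case G = True: the conjunct ~(((N | (G | A)) -> (G & ~(~G)))) becomes ~((True -> True)) = False.
Case G = False: the conjunct G is False.
Both cases fail — unsatisfiable.

Unsatisfiable — no assignment works.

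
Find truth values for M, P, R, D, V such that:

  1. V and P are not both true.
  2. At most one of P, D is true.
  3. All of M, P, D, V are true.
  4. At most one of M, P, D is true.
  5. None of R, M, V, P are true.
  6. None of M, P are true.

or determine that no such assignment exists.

Case M = True:
  Constraint (5) is violated (M=T) — contradiction.
Case M = False:
  Constraint (3) is violated (M=F) — contradiction.
Both cases fail — unsatisfiable.

No satisfying assignment exists.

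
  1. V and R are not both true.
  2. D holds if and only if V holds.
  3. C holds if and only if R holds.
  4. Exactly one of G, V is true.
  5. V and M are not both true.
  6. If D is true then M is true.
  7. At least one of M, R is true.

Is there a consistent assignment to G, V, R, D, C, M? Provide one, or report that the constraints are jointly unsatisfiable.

G = True, V = False, R = False, D = False, C = False, M = True

  (1) V=F, R=F — not both ✓
  (2) D=F, V=F — same ✓
  (3) C=F, R=F — same ✓
  (4) {G, V}: 1 true — exactly one ✓
  (5) V=F, M=T — not both ✓
  (6) D=F ⇒ M: vacuous ✓
  (7) {M, R}: 1 true — at least one ✓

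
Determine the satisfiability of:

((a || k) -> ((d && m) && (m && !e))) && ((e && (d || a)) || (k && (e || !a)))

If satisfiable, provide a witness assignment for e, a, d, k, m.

e=F, a=F, d=T, k=T, m=T

  (a || k) -> ((d && m) && (m && !e)) = True
    a || k = True
    (d && m) && (m && !e) = True
      d && m = True
      m && !e = True
        !e = True
  (e && (d || a)) || (k && (e || !a)) = True
    e && (d || a) = False
      d || a = True
    k && (e || !a) = True
      e || !a = True
        !a = True
Both conjuncts True, so the formula holds.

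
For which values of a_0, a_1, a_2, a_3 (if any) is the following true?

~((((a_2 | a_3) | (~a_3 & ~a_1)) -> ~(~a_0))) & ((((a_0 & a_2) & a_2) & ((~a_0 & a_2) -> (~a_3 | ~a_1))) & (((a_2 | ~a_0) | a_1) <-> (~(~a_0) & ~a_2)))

UNSATISFIABLE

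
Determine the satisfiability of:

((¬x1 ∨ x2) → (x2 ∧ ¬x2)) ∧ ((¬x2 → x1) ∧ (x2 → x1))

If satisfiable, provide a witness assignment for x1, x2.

x1: True, x2: False

  (¬x1 ∨ x2) → (x2 ∧ ¬x2) = True
    ¬x1 ∨ x2 = False
      ¬x1 = False
    x2 ∧ ¬x2 = False
      ¬x2 = True
  (¬x2 → x1) ∧ (x2 → x1) = True
    ¬x2 → x1 = True
      ¬x2 = True
    x2 → x1 = True
Both conjuncts True, so the formula holds.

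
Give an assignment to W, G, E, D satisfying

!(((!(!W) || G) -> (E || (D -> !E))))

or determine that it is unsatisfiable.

Case E = True: the formula becomes !(((!(!W) || G) -> True)) = False.
Case E = False: the formula becomes !(((!(!W) || G) -> True)) = False.
Both cases fail — unsatisfiable.

The formula is unsatisfiable.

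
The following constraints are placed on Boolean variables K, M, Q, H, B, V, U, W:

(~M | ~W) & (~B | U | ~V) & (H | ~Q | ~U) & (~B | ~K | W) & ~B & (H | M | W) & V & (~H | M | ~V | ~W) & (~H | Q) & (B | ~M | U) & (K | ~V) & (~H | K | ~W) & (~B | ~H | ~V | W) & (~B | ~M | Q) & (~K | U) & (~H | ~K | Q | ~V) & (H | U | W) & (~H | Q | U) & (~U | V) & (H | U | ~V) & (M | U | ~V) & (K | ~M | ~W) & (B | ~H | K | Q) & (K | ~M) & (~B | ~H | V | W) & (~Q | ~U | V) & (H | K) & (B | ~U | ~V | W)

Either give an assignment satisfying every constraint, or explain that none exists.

K: True; M: False; Q: False; H: False; B: False; V: True; U: True; W: True

Unit clause (~B) forces B = False.
Unit clause (V) forces V = True.
In (K | ~V) only K is left, so K = True.
In (~K | U) only U is left, so U = True.
In (B | ~U | ~V | W) only W is left, so W = True.
In (~M | ~W) only ~M is left, so M = False.
In (~H | M | ~V | ~W) only ~H is left, so H = False.
In (H | ~Q | ~U) only ~Q is left, so Q = False.
All clauses satisfied.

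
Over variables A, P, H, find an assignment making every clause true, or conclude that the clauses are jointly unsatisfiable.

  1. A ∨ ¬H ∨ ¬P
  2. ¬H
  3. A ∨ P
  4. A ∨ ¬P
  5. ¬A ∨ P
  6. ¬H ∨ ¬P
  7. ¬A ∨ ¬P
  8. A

No satisfying assignment exists.

Case A = True:
  (¬H) forces H = False.
  (¬A ∨ P) forces P = True.
  Clause (¬A ∨ ¬P) is falsified — contradiction.
Case A = False:
  Clause (A) is falsified — contradiction.
Both cases fail, so the formula is unsatisfiable.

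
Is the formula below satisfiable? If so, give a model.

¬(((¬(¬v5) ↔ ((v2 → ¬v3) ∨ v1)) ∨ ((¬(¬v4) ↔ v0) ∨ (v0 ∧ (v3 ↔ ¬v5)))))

v0 = True; v1 = False; v2 = False; v3 = False; v4 = False; v5 = False

  ¬(((¬(¬v5) ↔ ((v2 → ¬v3) ∨ v1)) ∨ ((¬(¬v4) ↔ v0) ∨ (v0 ∧ (v3 ↔ ¬v5))))) = True
    (¬(¬v5) ↔ ((v2 → ¬v3) ∨ v1)) ∨ ((¬(¬v4) ↔ v0) ∨ (v0 ∧ (v3 ↔ ¬v5))) = False
      ¬(¬v5) ↔ ((v2 → ¬v3) ∨ v1) = False
        ¬(¬v5) = False
          ¬v5 = True
        (v2 → ¬v3) ∨ v1 = True
          v2 → ¬v3 = True
            ¬v3 = True
      (¬(¬v4) ↔ v0) ∨ (v0 ∧ (v3 ↔ ¬v5)) = False
        ¬(¬v4) ↔ v0 = False
          ¬(¬v4) = False
            ¬v4 = True
        v0 ∧ (v3 ↔ ¬v5) = False
          v3 ↔ ¬v5 = False
            ¬v5 = True
The formula evaluates to True.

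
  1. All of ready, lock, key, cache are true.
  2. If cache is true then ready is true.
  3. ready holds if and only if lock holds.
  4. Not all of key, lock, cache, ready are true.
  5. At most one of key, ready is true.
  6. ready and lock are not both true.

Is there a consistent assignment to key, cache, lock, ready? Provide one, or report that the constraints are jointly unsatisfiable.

Case ready = True:
  (1) forces lock = True.
  Constraint (6) is violated (ready=T, lock=T) — contradiction.
Case ready = False:
  Constraint (1) is violated (ready=F) — contradiction.
Both cases fail — unsatisfiable.

UNSATISFIABLE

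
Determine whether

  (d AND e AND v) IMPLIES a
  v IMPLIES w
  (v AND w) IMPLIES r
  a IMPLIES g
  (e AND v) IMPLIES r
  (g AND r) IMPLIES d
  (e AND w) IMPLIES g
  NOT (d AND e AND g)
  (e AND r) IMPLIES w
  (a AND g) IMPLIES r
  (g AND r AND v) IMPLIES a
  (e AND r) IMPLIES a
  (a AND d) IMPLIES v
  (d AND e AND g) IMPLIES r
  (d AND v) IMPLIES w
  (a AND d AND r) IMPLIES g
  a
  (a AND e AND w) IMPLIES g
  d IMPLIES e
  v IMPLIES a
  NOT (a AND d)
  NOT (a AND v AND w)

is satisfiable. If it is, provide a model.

The formula is unsatisfiable.

Case a = True:
  (NOT a OR NOT d) forces d = False.
  (NOT a OR g) forces g = True.
  (NOT a OR NOT g OR r) forces r = True.
  Clause (d OR NOT g OR NOT r) is falsified — contradiction.
Case a = False:
  Clause (a) is falsified — contradiction.
Both cases fail, so the formula is unsatisfiable.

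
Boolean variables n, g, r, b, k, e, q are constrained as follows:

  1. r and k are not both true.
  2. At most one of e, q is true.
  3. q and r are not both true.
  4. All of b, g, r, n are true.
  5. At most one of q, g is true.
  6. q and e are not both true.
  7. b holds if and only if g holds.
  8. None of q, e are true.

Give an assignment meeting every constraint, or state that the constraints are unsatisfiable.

n=T, g=T, r=T, b=T, k=F, e=F, q=F

  (1) r=T, k=F — not both ✓
  (2) {e, q}: 0 true — at most one ✓
  (3) q=F, r=T — not both ✓
  (4) {b, g, r, n}: all 4 true ✓
  (5) {q, g}: 1 true — at most one ✓
  (6) q=F, e=F — not both ✓
  (7) b=T, g=T — same ✓
  (8) {q, e}: 0 true — none ✓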